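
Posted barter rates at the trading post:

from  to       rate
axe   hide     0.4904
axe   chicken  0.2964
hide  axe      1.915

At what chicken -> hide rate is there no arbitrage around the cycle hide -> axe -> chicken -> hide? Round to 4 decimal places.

1.7618

Known legs of the cycle: 1.915 × 0.2964 = 0.567606
For no arbitrage the full-cycle product must be 1, so the missing rate is 1 / 0.567606 ≈ 1.761785.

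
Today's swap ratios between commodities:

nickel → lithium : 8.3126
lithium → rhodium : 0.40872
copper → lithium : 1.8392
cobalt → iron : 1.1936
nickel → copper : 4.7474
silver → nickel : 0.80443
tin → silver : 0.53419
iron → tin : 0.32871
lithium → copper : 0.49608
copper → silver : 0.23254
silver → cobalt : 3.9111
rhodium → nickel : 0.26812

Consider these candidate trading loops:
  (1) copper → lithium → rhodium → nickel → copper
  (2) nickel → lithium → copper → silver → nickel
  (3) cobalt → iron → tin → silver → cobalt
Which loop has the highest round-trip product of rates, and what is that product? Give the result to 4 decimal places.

(1) 1.8392 × 0.40872 × 0.26812 × 4.7474 = 0.95684
(2) 8.3126 × 0.49608 × 0.23254 × 0.80443 = 0.77139
(3) 1.1936 × 0.32871 × 0.53419 × 3.9111 = 0.81972
Highest is cycle (1) at 0.9568 (≤1, no arbitrage).

0.9568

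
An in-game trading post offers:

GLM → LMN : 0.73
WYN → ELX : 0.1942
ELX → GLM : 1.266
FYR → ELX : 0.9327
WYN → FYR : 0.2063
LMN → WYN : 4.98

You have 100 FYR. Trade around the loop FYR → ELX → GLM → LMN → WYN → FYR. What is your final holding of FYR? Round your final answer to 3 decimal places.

88.558

100 FYR × 0.9327 = 93.27 ELX
93.27 ELX × 1.266 = 118.07982 GLM
118.07982 GLM × 0.73 = 86.1982686 LMN
86.1982686 LMN × 4.98 = 429.267377628 WYN
429.267377628 WYN × 0.2063 = 88.5578600046564 FYR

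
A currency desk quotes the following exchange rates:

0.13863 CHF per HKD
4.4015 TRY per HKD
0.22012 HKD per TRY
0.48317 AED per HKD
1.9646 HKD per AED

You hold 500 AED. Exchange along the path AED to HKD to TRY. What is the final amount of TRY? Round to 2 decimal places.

4323.59

500 AED × 1.9646 = 982.3 HKD
982.3 HKD × 4.4015 = 4323.59345 TRY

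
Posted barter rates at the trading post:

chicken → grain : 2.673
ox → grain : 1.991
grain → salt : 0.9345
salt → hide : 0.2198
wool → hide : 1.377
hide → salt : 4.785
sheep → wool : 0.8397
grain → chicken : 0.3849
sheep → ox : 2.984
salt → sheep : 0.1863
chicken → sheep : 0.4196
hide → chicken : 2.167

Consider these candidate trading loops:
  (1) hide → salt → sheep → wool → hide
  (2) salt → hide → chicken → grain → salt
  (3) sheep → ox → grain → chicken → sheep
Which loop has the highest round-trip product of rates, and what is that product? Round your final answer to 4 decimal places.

(1) 4.785 × 0.1863 × 0.8397 × 1.377 = 1.03075
(2) 0.2198 × 2.167 × 2.673 × 0.9345 = 1.18978
(3) 2.984 × 1.991 × 0.3849 × 0.4196 = 0.95952
Highest is cycle (2) at 1.1898 (>1, arbitrage).

1.1898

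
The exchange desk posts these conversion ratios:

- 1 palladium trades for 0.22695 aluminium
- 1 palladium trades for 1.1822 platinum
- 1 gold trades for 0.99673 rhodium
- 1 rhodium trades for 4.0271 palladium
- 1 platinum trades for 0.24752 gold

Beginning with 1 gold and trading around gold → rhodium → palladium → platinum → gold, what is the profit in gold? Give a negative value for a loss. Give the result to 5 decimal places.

0.17455

1 gold × 0.99673 = 0.99673 rhodium
0.99673 rhodium × 4.0271 = 4.013931383 palladium
4.013931383 palladium × 1.1822 = 4.7452696809826 platinum
4.7452696809826 platinum × 0.24752 = 1.174549151436813152 gold
Net change: 1.174549151436813152 − 1 = 0.174549151436813152 gold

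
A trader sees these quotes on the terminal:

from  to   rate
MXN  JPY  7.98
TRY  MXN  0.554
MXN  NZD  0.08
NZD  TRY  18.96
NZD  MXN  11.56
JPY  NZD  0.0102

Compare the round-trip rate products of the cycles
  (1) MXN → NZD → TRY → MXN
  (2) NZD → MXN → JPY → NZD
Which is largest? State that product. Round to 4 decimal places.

(1) 0.08 × 18.96 × 0.554 = 0.84031
(2) 11.56 × 7.98 × 0.0102 = 0.94094
Highest is cycle (2) at 0.9409 (≤1, no arbitrage).

0.9409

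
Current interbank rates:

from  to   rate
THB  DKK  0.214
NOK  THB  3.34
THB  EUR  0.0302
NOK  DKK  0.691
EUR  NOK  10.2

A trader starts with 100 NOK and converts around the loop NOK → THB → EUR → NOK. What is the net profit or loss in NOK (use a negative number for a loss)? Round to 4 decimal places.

2.8854

100 NOK × 3.34 = 334 THB
334 THB × 0.0302 = 10.0868 EUR
10.0868 EUR × 10.2 = 102.88536 NOK
Net change: 102.88536 − 100 = 2.88536 NOK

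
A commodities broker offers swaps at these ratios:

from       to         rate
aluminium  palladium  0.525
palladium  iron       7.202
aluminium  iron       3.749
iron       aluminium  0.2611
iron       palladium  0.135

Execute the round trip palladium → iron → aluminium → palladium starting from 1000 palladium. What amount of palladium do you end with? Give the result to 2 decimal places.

1000 palladium × 7.202 = 7202 iron
7202 iron × 0.2611 = 1880.4422 aluminium
1880.4422 aluminium × 0.525 = 987.232155 palladium

987.23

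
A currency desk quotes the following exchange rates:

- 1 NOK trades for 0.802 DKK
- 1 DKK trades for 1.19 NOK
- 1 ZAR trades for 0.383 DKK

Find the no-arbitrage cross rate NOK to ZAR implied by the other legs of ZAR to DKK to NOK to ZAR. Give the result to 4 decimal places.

Known legs of the cycle: 0.383 × 1.19 = 0.45577
For no arbitrage the full-cycle product must be 1, so the missing rate is 1 / 0.45577 ≈ 2.194089.

2.1941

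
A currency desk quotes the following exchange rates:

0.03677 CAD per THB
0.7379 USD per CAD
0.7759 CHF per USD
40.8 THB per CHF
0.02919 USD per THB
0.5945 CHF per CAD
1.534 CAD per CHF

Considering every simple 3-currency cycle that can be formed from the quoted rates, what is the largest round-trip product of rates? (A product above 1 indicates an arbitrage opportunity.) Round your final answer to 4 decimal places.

THB→USD→CHF→THB: 0.02919 × 0.7759 × 40.8 = 0.92406
CAD→CHF→THB→CAD: 0.5945 × 40.8 × 0.03677 = 0.89188
CAD→USD→CHF→CAD: 0.7379 × 0.7759 × 1.534 = 0.87827
Maximum is THB→USD→CHF→THB at 0.9241; no arbitrage — every cycle loses value.

0.9241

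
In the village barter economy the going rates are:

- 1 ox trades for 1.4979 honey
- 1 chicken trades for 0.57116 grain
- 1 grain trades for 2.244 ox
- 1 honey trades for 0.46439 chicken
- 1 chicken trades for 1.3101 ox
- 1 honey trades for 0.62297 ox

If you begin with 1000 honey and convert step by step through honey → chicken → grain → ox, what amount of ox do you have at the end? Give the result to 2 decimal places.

595.20

1000 honey × 0.46439 = 464.39 chicken
464.39 chicken × 0.57116 = 265.2409924 grain
265.2409924 grain × 2.244 = 595.2007869456 ox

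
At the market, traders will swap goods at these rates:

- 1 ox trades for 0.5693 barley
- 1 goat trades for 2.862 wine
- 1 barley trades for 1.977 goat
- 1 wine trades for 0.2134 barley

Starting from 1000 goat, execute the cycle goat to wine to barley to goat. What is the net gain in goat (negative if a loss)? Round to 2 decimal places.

1000 goat × 2.862 = 2862 wine
2862 wine × 0.2134 = 610.7508 barley
610.7508 barley × 1.977 = 1207.4543316 goat
Net change: 1207.4543316 − 1000 = 207.4543316 goat

207.45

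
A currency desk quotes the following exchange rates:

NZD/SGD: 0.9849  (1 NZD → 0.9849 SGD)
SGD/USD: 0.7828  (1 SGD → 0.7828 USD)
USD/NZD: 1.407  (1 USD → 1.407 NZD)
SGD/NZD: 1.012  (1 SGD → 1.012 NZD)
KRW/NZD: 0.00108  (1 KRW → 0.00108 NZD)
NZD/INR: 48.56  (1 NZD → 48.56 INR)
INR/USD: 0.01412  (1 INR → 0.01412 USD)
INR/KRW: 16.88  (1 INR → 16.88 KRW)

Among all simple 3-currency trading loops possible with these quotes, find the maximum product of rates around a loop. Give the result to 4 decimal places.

NZD→SGD→USD→NZD: 0.9849 × 0.7828 × 1.407 = 1.08477
NZD→INR→USD→NZD: 48.56 × 0.01412 × 1.407 = 0.96473
NZD→INR→KRW→NZD: 48.56 × 16.88 × 0.00108 = 0.88527
Maximum is NZD→SGD→USD→NZD at 1.0848; arbitrage exists.

1.0848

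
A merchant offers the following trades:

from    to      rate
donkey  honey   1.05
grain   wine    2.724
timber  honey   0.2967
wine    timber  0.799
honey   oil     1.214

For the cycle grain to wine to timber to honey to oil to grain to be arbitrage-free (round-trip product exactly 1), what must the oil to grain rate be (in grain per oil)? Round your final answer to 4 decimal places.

Known legs of the cycle: 2.724 × 0.799 × 0.2967 × 1.214 = 0.7839531610488
For no arbitrage the full-cycle product must be 1, so the missing rate is 1 / 0.7839531610488 ≈ 1.275586.

1.2756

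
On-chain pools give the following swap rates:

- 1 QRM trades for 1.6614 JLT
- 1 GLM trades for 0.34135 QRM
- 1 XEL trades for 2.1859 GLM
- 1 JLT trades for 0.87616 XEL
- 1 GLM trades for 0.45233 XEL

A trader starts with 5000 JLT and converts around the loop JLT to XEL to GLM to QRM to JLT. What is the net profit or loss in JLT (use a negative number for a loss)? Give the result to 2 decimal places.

5000 JLT × 0.87616 = 4380.8 XEL
4380.8 XEL × 2.1859 = 9575.99072 GLM
9575.99072 GLM × 0.34135 = 3268.764432272 QRM
3268.764432272 QRM × 1.6614 = 5430.7252277767008 JLT
Net change: 5430.7252277767008 − 5000 = 430.7252277767008 JLT

430.73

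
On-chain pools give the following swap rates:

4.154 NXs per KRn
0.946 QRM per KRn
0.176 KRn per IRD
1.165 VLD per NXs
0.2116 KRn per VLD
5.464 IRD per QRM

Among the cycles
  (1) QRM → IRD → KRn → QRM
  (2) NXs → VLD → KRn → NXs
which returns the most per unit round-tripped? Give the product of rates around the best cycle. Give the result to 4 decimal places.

1.0240

(1) 5.464 × 0.176 × 0.946 = 0.90973
(2) 1.165 × 0.2116 × 4.154 = 1.02402
Highest is cycle (2) at 1.0240 (>1, arbitrage).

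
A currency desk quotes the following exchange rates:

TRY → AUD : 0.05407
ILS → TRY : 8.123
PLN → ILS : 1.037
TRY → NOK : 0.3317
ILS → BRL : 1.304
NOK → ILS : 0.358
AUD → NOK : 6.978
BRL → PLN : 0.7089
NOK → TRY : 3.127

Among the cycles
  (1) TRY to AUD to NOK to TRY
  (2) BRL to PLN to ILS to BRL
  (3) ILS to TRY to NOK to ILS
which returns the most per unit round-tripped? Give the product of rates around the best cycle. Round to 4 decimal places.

1.1798

(1) 0.05407 × 6.978 × 3.127 = 1.17982
(2) 0.7089 × 1.037 × 1.304 = 0.95861
(3) 8.123 × 0.3317 × 0.358 = 0.96459
Highest is cycle (1) at 1.1798 (>1, arbitrage).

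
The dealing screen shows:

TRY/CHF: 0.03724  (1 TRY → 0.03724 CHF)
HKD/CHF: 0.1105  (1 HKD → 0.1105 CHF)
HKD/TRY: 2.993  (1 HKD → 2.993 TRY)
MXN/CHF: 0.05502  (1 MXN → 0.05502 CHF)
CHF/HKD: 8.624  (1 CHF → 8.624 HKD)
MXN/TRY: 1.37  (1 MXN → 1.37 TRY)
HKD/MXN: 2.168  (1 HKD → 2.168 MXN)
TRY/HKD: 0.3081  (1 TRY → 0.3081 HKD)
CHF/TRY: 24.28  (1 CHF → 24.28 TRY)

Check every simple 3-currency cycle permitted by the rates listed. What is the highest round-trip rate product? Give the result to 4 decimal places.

CHF→HKD→MXN→CHF: 8.624 × 2.168 × 0.05502 = 1.02870
CHF→HKD→TRY→CHF: 8.624 × 2.993 × 0.03724 = 0.96123
HKD→MXN→TRY→HKD: 2.168 × 1.37 × 0.3081 = 0.91511
CHF→TRY→HKD→CHF: 24.28 × 0.3081 × 0.1105 = 0.82661
Maximum is CHF→HKD→MXN→CHF at 1.0287; arbitrage exists.

1.0287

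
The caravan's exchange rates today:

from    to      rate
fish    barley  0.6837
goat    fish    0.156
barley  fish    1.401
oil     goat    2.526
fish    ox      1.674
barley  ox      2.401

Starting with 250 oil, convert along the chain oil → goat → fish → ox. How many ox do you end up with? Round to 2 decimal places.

250 oil × 2.526 = 631.5 goat
631.5 goat × 0.156 = 98.514 fish
98.514 fish × 1.674 = 164.912436 ox

164.91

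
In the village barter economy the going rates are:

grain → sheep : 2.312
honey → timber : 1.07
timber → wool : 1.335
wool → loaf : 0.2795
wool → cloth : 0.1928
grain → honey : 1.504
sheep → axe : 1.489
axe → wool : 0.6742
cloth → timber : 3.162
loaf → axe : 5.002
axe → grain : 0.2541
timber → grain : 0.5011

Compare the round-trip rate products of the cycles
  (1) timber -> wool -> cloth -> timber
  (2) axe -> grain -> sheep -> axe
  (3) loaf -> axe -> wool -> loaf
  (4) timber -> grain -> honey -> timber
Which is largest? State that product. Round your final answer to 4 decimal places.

0.9426

(1) 1.335 × 0.1928 × 3.162 = 0.81386
(2) 0.2541 × 2.312 × 1.489 = 0.87476
(3) 5.002 × 0.6742 × 0.2795 = 0.94257
(4) 0.5011 × 1.504 × 1.07 = 0.80641
Highest is cycle (3) at 0.9426 (≤1, no arbitrage).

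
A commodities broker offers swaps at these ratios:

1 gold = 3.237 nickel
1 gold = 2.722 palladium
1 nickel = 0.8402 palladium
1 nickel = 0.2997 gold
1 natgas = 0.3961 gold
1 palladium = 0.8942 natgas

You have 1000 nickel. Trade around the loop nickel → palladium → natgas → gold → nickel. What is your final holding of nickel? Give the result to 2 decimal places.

963.31

1000 nickel × 0.8402 = 840.2 palladium
840.2 palladium × 0.8942 = 751.30684 natgas
751.30684 natgas × 0.3961 = 297.592639324 gold
297.592639324 gold × 3.237 = 963.307373491788 nickel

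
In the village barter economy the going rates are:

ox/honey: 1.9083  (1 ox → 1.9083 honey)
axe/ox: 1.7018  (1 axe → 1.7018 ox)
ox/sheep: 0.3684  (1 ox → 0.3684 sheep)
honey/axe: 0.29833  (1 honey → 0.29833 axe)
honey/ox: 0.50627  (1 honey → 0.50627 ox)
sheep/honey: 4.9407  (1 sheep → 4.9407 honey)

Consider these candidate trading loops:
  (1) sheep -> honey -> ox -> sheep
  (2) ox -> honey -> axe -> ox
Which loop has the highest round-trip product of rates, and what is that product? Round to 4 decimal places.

0.9688

(1) 4.9407 × 0.50627 × 0.3684 = 0.92149
(2) 1.9083 × 0.29833 × 1.7018 = 0.96884
Highest is cycle (2) at 0.9688 (≤1, no arbitrage).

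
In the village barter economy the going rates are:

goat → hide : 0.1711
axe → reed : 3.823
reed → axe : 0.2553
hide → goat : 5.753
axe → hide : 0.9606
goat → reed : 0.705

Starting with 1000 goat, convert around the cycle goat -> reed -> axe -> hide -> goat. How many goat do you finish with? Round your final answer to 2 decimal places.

1000 goat × 0.705 = 705 reed
705 reed × 0.2553 = 179.9865 axe
179.9865 axe × 0.9606 = 172.8950319 hide
172.8950319 hide × 5.753 = 994.6651185207 goat

994.67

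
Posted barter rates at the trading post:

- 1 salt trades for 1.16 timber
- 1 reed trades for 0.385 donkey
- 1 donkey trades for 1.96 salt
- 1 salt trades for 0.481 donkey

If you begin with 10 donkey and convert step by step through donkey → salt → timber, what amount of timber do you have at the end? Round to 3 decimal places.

22.736

10 donkey × 1.96 = 19.6 salt
19.6 salt × 1.16 = 22.736 timber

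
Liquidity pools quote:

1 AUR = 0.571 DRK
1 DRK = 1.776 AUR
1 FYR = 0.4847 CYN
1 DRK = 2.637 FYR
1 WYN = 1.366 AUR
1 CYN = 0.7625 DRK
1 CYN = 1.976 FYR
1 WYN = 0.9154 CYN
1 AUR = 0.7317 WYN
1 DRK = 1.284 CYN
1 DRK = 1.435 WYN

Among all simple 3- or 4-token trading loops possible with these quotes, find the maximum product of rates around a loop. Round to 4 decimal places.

1.1193

AUR→DRK→WYN→AUR: 0.571 × 1.435 × 1.366 = 1.11928
DRK→WYN→CYN→DRK: 1.435 × 0.9154 × 0.7625 = 1.00162
DRK→FYR→CYN→DRK: 2.637 × 0.4847 × 0.7625 = 0.97459
AUR→WYN→CYN→DRK→AUR: 0.7317 × 0.9154 × 0.7625 × 1.776 = 0.90704
Maximum is AUR→DRK→WYN→AUR at 1.1193; arbitrage exists.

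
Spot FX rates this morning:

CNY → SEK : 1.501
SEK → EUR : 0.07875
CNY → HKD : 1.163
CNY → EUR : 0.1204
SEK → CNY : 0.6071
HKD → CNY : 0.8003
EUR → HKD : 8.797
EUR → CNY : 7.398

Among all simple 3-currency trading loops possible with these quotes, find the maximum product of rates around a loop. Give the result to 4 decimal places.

0.8745

CNY→SEK→EUR→CNY: 1.501 × 0.07875 × 7.398 = 0.87447
HKD→CNY→EUR→HKD: 0.8003 × 0.1204 × 8.797 = 0.84764
Maximum is CNY→SEK→EUR→CNY at 0.8745; no arbitrage — every cycle loses value.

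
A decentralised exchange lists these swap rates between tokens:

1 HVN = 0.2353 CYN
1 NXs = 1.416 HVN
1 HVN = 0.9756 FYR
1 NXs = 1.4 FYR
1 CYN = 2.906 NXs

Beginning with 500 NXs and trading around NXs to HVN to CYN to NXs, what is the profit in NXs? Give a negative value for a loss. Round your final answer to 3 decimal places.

500 NXs × 1.416 = 708 HVN
708 HVN × 0.2353 = 166.5924 CYN
166.5924 CYN × 2.906 = 484.1175144 NXs
Net change: 484.1175144 − 500 = -15.8824856 NXs

-15.882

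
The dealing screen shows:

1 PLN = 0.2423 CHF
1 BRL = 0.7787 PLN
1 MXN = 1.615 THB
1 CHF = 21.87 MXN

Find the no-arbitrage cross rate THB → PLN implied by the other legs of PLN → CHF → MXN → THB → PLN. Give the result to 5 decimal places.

Known legs of the cycle: 0.2423 × 21.87 × 1.615 = 8.558048115
For no arbitrage the full-cycle product must be 1, so the missing rate is 1 / 8.558048115 ≈ 0.1168491.

0.11685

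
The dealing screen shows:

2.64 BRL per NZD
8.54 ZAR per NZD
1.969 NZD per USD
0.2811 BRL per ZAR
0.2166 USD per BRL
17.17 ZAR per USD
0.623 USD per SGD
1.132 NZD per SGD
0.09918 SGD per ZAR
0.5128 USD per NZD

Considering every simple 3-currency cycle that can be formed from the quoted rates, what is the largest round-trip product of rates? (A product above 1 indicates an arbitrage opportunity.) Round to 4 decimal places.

USD→NZD→BRL→USD: 1.969 × 2.64 × 0.2166 = 1.12592
SGD→USD→ZAR→SGD: 0.623 × 17.17 × 0.09918 = 1.06092
USD→ZAR→BRL→USD: 17.17 × 0.2811 × 0.2166 = 1.04542
SGD→NZD→ZAR→SGD: 1.132 × 8.54 × 0.09918 = 0.95880
Maximum is USD→NZD→BRL→USD at 1.1259; arbitrage exists.

1.1259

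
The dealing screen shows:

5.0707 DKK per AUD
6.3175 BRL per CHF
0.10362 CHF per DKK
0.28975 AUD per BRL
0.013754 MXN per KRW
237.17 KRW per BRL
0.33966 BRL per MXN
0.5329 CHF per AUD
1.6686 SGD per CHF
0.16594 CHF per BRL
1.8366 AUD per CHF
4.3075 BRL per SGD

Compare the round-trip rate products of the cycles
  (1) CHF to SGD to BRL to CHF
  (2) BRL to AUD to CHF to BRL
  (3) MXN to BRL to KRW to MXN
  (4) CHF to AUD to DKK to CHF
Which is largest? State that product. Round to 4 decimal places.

(1) 1.6686 × 4.3075 × 0.16594 = 1.19269
(2) 0.28975 × 0.5329 × 6.3175 = 0.97547
(3) 0.33966 × 237.17 × 0.013754 = 1.10798
(4) 1.8366 × 5.0707 × 0.10362 = 0.96500
Highest is cycle (1) at 1.1927 (>1, arbitrage).

1.1927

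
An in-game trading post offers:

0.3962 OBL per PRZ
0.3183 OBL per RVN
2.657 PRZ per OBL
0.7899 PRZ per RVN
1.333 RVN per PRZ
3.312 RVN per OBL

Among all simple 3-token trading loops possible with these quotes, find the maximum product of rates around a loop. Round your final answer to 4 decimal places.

RVN→OBL→PRZ→RVN: 0.3183 × 2.657 × 1.333 = 1.12735
RVN→PRZ→OBL→RVN: 0.7899 × 0.3962 × 3.312 = 1.03652
Maximum is RVN→OBL→PRZ→RVN at 1.1273; arbitrage exists.

1.1273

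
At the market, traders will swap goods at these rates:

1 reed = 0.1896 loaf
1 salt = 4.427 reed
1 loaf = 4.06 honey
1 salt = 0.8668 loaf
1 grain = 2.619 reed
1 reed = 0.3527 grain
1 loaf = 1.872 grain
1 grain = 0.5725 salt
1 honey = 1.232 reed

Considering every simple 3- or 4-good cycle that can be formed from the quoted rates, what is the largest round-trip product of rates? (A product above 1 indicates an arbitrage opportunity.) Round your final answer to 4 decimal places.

honey→reed→loaf→honey: 1.232 × 0.1896 × 4.06 = 0.94836
grain→reed→loaf→grain: 2.619 × 0.1896 × 1.872 = 0.92956
grain→salt→loaf→grain: 0.5725 × 0.8668 × 1.872 = 0.92897
grain→salt→reed→loaf→grain: 0.5725 × 4.427 × 0.1896 × 1.872 = 0.89956
grain→salt→reed→grain: 0.5725 × 4.427 × 0.3527 = 0.89390
Maximum is honey→reed→loaf→honey at 0.9484; no arbitrage — every cycle loses value.

0.9484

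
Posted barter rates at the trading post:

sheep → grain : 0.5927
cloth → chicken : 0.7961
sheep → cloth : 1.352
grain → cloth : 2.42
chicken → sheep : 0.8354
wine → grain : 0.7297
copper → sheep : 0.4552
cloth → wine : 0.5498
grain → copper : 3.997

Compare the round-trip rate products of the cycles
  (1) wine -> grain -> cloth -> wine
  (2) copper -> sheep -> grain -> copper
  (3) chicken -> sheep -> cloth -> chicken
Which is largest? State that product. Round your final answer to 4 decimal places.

1.0784

(1) 0.7297 × 2.42 × 0.5498 = 0.97088
(2) 0.4552 × 0.5927 × 3.997 = 1.07838
(3) 0.8354 × 1.352 × 0.7961 = 0.89916
Highest is cycle (2) at 1.0784 (>1, arbitrage).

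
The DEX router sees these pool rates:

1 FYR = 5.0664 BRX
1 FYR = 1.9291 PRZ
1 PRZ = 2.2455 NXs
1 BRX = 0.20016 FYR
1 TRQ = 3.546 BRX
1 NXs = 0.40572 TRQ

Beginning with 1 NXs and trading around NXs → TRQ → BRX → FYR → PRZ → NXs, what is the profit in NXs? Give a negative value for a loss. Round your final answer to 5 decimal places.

0.24741

1 NXs × 0.40572 = 0.40572 TRQ
0.40572 TRQ × 3.546 = 1.43868312 BRX
1.43868312 BRX × 0.20016 = 0.2879668132992 FYR
0.2879668132992 FYR × 1.9291 = 0.55551677953548672 PRZ
0.55551677953548672 PRZ × 2.2455 = 1.24741292844693542976 NXs
Net change: 1.24741292844693542976 − 1 = 0.24741292844693542976 NXs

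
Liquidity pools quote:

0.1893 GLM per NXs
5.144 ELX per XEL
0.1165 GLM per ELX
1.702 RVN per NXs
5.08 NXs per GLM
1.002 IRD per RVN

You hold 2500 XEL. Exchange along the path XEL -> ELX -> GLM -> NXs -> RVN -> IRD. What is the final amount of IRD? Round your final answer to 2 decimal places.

2500 XEL × 5.144 = 12860 ELX
12860 ELX × 0.1165 = 1498.19 GLM
1498.19 GLM × 5.08 = 7610.8052 NXs
7610.8052 NXs × 1.702 = 12953.5904504 RVN
12953.5904504 RVN × 1.002 = 12979.4976313008 IRD

12979.50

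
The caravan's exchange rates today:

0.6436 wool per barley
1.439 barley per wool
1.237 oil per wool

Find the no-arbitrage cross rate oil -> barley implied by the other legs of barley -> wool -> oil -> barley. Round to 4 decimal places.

Known legs of the cycle: 0.6436 × 1.237 = 0.7961332
For no arbitrage the full-cycle product must be 1, so the missing rate is 1 / 0.7961332 ≈ 1.256071.

1.2561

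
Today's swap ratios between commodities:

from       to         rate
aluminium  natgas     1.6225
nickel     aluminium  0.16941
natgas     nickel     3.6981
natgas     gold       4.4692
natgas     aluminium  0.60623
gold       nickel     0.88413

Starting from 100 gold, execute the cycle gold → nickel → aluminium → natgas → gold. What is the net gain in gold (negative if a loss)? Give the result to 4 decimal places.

8.6100

100 gold × 0.88413 = 88.413 nickel
88.413 nickel × 0.16941 = 14.97804633 aluminium
14.97804633 aluminium × 1.6225 = 24.301880170425 natgas
24.301880170425 natgas × 4.4692 = 108.60996285766341 gold
Net change: 108.60996285766341 − 100 = 8.60996285766341 gold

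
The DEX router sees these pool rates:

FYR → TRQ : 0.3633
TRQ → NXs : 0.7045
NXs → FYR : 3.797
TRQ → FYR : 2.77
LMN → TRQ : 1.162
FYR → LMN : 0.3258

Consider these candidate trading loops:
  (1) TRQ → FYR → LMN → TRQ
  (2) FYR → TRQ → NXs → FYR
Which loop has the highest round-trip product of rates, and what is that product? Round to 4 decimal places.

1.0487

(1) 2.77 × 0.3258 × 1.162 = 1.04867
(2) 0.3633 × 0.7045 × 3.797 = 0.97182
Highest is cycle (1) at 1.0487 (>1, arbitrage).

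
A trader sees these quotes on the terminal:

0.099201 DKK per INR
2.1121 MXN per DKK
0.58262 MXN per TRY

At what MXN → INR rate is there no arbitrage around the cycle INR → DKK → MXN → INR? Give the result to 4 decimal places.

Known legs of the cycle: 0.099201 × 2.1121 = 0.2095224321
For no arbitrage the full-cycle product must be 1, so the missing rate is 1 / 0.2095224321 ≈ 4.772759.

4.7728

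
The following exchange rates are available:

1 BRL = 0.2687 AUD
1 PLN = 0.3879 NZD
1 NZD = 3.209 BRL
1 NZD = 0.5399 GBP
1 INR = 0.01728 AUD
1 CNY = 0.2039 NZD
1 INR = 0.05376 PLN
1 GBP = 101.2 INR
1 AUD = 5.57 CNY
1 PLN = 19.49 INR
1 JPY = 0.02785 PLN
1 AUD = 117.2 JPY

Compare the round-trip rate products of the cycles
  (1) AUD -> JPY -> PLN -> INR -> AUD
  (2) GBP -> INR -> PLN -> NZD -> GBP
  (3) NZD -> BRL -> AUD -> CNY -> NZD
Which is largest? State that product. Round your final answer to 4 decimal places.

(1) 117.2 × 0.02785 × 19.49 × 0.01728 = 1.09928
(2) 101.2 × 0.05376 × 0.3879 × 0.5399 = 1.13939
(3) 3.209 × 0.2687 × 5.57 × 0.2039 = 0.97929
Highest is cycle (2) at 1.1394 (>1, arbitrage).

1.1394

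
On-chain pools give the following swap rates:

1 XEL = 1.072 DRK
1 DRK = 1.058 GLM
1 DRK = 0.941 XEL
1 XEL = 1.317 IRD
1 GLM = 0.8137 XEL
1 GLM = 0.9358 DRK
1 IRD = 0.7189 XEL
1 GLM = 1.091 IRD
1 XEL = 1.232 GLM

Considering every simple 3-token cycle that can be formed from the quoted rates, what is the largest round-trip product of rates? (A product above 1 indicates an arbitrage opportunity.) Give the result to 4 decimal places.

1.0849

XEL→GLM→DRK→XEL: 1.232 × 0.9358 × 0.941 = 1.08488
XEL→GLM→IRD→XEL: 1.232 × 1.091 × 0.7189 = 0.96628
XEL→DRK→GLM→XEL: 1.072 × 1.058 × 0.8137 = 0.92288
Maximum is XEL→GLM→DRK→XEL at 1.0849; arbitrage exists.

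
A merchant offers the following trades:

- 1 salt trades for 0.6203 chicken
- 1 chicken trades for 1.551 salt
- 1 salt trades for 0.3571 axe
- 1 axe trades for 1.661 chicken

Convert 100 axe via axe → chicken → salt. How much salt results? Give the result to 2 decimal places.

257.62

100 axe × 1.661 = 166.1 chicken
166.1 chicken × 1.551 = 257.6211 salt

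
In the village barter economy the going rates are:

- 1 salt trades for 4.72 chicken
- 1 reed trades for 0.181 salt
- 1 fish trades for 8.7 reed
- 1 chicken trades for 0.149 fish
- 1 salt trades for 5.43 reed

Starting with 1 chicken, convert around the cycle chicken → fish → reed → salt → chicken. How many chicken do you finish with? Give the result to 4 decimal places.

1 chicken × 0.149 = 0.149 fish
0.149 fish × 8.7 = 1.2963 reed
1.2963 reed × 0.181 = 0.2346303 salt
0.2346303 salt × 4.72 = 1.107455016 chicken

1.1075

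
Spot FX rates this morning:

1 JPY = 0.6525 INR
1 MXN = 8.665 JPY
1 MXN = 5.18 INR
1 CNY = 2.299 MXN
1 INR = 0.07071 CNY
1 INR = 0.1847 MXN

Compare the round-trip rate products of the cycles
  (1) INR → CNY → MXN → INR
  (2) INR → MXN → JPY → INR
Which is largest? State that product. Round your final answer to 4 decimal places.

(1) 0.07071 × 2.299 × 5.18 = 0.84207
(2) 0.1847 × 8.665 × 0.6525 = 1.04428
Highest is cycle (2) at 1.0443 (>1, arbitrage).

1.0443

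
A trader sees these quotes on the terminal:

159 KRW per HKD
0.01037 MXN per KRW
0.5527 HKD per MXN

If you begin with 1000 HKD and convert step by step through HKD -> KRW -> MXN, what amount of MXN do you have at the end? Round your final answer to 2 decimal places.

1000 HKD × 159 = 159000 KRW
159000 KRW × 0.01037 = 1648.83 MXN

1648.83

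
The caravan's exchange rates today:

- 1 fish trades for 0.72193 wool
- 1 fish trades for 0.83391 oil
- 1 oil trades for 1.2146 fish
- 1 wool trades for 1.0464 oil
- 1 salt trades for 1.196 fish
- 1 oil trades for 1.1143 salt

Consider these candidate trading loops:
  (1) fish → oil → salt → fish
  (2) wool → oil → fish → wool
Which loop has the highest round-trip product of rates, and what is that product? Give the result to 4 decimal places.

1.1114

(1) 0.83391 × 1.1143 × 1.196 = 1.11135
(2) 1.0464 × 1.2146 × 0.72193 = 0.91754
Highest is cycle (1) at 1.1114 (>1, arbitrage).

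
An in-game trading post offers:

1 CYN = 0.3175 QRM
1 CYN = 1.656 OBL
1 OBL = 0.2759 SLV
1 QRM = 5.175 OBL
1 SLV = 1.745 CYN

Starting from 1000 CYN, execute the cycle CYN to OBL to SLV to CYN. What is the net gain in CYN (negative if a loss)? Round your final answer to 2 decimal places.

1000 CYN × 1.656 = 1656 OBL
1656 OBL × 0.2759 = 456.8904 SLV
456.8904 SLV × 1.745 = 797.273748 CYN
Net change: 797.273748 − 1000 = -202.726252 CYN

-202.73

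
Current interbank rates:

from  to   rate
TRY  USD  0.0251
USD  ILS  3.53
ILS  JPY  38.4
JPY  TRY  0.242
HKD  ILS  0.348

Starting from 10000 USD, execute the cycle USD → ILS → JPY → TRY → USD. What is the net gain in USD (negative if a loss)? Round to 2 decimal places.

-1766.30

10000 USD × 3.53 = 35300 ILS
35300 ILS × 38.4 = 1355520 JPY
1355520 JPY × 0.242 = 328035.84 TRY
328035.84 TRY × 0.0251 = 8233.699584 USD
Net change: 8233.699584 − 10000 = -1766.300416 USD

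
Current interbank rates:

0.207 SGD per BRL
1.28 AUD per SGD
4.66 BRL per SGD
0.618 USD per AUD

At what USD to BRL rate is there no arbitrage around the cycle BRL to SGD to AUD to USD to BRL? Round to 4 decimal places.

6.1070

Known legs of the cycle: 0.207 × 1.28 × 0.618 = 0.16374528
For no arbitrage the full-cycle product must be 1, so the missing rate is 1 / 0.16374528 ≈ 6.107046.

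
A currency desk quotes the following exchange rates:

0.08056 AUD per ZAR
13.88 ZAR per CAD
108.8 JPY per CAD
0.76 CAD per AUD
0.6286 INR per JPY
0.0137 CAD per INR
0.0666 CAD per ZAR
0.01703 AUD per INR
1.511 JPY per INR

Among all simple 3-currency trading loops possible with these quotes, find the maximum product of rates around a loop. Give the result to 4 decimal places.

JPY→INR→CAD→JPY: 0.6286 × 0.0137 × 108.8 = 0.93697
AUD→CAD→ZAR→AUD: 0.76 × 13.88 × 0.08056 = 0.84981
Maximum is JPY→INR→CAD→JPY at 0.9370; no arbitrage — every cycle loses value.

0.9370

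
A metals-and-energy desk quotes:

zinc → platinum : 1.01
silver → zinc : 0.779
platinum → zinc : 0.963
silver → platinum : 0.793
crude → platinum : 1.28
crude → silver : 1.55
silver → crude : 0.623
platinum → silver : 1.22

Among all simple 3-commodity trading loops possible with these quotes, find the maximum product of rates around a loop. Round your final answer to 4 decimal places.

crude→platinum→silver→crude: 1.28 × 1.22 × 0.623 = 0.97288
silver→zinc→platinum→silver: 0.779 × 1.01 × 1.22 = 0.95988
Maximum is crude→platinum→silver→crude at 0.9729; no arbitrage — every cycle loses value.

0.9729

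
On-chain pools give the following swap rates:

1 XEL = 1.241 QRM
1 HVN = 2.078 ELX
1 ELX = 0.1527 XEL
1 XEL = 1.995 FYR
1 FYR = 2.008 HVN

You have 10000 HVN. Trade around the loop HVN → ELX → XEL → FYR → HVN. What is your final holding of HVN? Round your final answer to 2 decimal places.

12711.34

10000 HVN × 2.078 = 20780 ELX
20780 ELX × 0.1527 = 3173.106 XEL
3173.106 XEL × 1.995 = 6330.34647 FYR
6330.34647 FYR × 2.008 = 12711.33571176 HVN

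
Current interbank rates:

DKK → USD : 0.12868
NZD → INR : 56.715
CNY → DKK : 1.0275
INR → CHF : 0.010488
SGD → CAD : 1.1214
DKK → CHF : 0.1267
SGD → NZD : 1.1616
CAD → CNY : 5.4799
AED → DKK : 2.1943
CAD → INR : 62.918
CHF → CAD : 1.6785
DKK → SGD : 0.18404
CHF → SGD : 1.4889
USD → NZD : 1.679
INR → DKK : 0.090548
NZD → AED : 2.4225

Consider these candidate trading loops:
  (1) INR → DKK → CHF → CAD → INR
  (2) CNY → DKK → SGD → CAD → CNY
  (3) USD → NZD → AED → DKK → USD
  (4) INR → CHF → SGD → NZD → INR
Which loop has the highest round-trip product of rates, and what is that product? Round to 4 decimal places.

(1) 0.090548 × 0.1267 × 1.6785 × 62.918 = 1.21158
(2) 1.0275 × 0.18404 × 1.1214 × 5.4799 = 1.16206
(3) 1.679 × 2.4225 × 2.1943 × 0.12868 = 1.14847
(4) 0.010488 × 1.4889 × 1.1616 × 56.715 = 1.02876
Highest is cycle (1) at 1.2116 (>1, arbitrage).

1.2116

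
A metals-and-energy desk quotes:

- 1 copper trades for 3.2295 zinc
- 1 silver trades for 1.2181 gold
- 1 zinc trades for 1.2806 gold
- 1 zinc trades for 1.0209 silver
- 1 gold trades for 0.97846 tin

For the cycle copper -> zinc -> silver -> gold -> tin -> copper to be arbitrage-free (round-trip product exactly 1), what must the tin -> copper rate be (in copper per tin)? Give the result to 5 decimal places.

Known legs of the cycle: 3.2295 × 1.0209 × 1.2181 × 0.97846 = 3.9295653174976653
For no arbitrage the full-cycle product must be 1, so the missing rate is 1 / 3.9295653174976653 ≈ 0.2544811.

0.25448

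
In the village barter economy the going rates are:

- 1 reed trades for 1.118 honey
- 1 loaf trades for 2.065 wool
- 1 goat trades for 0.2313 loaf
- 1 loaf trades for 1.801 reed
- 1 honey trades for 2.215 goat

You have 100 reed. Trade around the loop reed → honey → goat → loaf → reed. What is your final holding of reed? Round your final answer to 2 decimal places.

103.16

100 reed × 1.118 = 111.8 honey
111.8 honey × 2.215 = 247.637 goat
247.637 goat × 0.2313 = 57.2784381 loaf
57.2784381 loaf × 1.801 = 103.1584670181 reed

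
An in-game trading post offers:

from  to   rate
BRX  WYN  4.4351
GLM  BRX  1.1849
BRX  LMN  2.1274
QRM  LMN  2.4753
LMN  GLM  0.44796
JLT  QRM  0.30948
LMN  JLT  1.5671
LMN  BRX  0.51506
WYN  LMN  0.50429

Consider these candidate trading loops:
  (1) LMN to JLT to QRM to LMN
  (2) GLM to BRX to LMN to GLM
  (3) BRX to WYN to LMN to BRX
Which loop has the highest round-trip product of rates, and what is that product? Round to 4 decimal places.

1.2005

(1) 1.5671 × 0.30948 × 2.4753 = 1.20049
(2) 1.1849 × 2.1274 × 0.44796 = 1.12920
(3) 4.4351 × 0.50429 × 0.51506 = 1.15197
Highest is cycle (1) at 1.2005 (>1, arbitrage).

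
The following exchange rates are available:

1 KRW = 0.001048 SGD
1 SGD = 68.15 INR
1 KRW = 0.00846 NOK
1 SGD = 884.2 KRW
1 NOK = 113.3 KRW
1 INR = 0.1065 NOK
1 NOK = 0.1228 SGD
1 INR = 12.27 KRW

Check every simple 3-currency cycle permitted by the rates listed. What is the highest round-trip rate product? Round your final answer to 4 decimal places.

0.9186

SGD→KRW→NOK→SGD: 884.2 × 0.00846 × 0.1228 = 0.91858
SGD→INR→NOK→SGD: 68.15 × 0.1065 × 0.1228 = 0.89128
SGD→INR→KRW→SGD: 68.15 × 12.27 × 0.001048 = 0.87634
Maximum is SGD→KRW→NOK→SGD at 0.9186; no arbitrage — every cycle loses value.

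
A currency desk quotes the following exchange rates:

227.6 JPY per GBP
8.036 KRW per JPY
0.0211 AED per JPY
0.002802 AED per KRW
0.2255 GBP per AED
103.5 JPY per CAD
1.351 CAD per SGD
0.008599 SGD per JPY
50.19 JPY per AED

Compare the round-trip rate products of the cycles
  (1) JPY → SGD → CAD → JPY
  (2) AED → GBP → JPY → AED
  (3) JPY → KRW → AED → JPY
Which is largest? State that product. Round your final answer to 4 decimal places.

(1) 0.008599 × 1.351 × 103.5 = 1.20239
(2) 0.2255 × 227.6 × 0.0211 = 1.08293
(3) 8.036 × 0.002802 × 50.19 = 1.13012
Highest is cycle (1) at 1.2024 (>1, arbitrage).

1.2024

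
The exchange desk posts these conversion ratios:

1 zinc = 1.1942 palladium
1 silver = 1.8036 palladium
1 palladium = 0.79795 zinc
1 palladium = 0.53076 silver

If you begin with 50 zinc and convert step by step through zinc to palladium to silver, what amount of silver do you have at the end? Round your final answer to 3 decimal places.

31.692

50 zinc × 1.1942 = 59.71 palladium
59.71 palladium × 0.53076 = 31.6916796 silver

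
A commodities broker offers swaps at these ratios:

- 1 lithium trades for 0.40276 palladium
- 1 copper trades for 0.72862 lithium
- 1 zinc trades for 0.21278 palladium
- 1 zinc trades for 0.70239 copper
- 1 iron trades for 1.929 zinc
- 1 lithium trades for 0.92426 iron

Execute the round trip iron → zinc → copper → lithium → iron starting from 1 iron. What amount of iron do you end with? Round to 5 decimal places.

0.91244

1 iron × 1.929 = 1.929 zinc
1.929 zinc × 0.70239 = 1.35491031 copper
1.35491031 copper × 0.72862 = 0.9872147500722 lithium
0.9872147500722 lithium × 0.92426 = 0.912443104901731572 iron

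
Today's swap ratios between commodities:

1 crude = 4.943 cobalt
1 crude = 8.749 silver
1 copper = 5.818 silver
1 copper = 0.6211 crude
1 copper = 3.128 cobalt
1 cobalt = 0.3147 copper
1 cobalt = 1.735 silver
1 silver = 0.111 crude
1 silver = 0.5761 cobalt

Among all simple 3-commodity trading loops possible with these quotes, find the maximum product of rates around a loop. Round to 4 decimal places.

silver→cobalt→copper→silver: 0.5761 × 0.3147 × 5.818 = 1.05480
copper→crude→cobalt→copper: 0.6211 × 4.943 × 0.3147 = 0.96616
silver→crude→cobalt→silver: 0.111 × 4.943 × 1.735 = 0.95195
Maximum is silver→cobalt→copper→silver at 1.0548; arbitrage exists.

1.0548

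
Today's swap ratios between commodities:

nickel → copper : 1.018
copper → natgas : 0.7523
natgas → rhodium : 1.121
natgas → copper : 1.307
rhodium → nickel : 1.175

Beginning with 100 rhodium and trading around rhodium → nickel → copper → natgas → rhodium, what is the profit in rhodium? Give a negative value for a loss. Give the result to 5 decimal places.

0.87471

100 rhodium × 1.175 = 117.5 nickel
117.5 nickel × 1.018 = 119.615 copper
119.615 copper × 0.7523 = 89.9863645 natgas
89.9863645 natgas × 1.121 = 100.8747146045 rhodium
Net change: 100.8747146045 − 100 = 0.8747146045 rhodium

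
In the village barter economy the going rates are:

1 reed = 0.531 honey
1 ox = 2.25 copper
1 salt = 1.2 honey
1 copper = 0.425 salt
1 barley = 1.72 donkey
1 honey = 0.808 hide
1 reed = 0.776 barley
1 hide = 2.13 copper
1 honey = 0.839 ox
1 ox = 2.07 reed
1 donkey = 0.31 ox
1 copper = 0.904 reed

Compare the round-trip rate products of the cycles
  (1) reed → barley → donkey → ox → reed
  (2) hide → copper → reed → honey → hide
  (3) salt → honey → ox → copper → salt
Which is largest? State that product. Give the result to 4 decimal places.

0.9628

(1) 0.776 × 1.72 × 0.31 × 2.07 = 0.85649
(2) 2.13 × 0.904 × 0.531 × 0.808 = 0.82614
(3) 1.2 × 0.839 × 2.25 × 0.425 = 0.96275
Highest is cycle (3) at 0.9628 (≤1, no arbitrage).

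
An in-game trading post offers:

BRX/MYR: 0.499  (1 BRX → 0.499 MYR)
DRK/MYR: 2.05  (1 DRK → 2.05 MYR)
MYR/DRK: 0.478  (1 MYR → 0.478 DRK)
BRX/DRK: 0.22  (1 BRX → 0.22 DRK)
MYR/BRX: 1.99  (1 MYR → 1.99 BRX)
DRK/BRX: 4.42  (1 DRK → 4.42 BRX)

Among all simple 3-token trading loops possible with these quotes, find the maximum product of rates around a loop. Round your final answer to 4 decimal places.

BRX→MYR→DRK→BRX: 0.499 × 0.478 × 4.42 = 1.05427
BRX→DRK→MYR→BRX: 0.22 × 2.05 × 1.99 = 0.89749
Maximum is BRX→MYR→DRK→BRX at 1.0543; arbitrage exists.

1.0543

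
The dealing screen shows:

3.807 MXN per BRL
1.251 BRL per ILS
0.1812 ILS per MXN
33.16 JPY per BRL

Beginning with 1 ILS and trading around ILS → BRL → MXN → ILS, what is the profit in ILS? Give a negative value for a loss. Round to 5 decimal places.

1 ILS × 1.251 = 1.251 BRL
1.251 BRL × 3.807 = 4.762557 MXN
4.762557 MXN × 0.1812 = 0.8629753284 ILS
Net change: 0.8629753284 − 1 = -0.1370246716 ILS

-0.13702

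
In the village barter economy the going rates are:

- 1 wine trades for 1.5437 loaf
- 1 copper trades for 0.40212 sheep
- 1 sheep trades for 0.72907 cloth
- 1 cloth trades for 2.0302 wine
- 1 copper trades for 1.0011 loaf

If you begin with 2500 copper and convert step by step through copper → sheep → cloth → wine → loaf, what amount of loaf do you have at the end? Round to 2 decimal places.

2500 copper × 0.40212 = 1005.3 sheep
1005.3 sheep × 0.72907 = 732.934071 cloth
732.934071 cloth × 2.0302 = 1488.0027509442 wine
1488.0027509442 wine × 1.5437 = 2297.02984663256154 loaf

2297.03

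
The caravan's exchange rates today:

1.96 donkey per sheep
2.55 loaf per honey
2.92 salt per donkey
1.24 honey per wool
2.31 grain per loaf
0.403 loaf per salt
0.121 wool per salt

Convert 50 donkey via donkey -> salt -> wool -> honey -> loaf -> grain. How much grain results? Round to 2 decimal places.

50 donkey × 2.92 = 146 salt
146 salt × 0.121 = 17.666 wool
17.666 wool × 1.24 = 21.90584 honey
21.90584 honey × 2.55 = 55.859892 loaf
55.859892 loaf × 2.31 = 129.03635052 grain

129.04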